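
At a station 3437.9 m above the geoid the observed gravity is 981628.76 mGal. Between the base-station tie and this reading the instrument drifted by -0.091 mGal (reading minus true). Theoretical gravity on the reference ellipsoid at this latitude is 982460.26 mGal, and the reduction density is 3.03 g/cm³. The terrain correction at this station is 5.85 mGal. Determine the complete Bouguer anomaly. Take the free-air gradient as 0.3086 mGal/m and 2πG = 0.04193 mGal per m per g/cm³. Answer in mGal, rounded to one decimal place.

Drift-corrected reading = 981628.76 − (-0.091) = 981628.851 mGal
Free-air correction = 0.3086 × 3437.9 = 1060.94 mGal
Free-air anomaly = 981628.851 − 982460.26 + (1060.94) = 229.531 mGal
Bouguer slab correction = 0.04193 × 3.03 × 3437.9 = 436.78 mGal
Simple Bouguer anomaly = 229.531 − (436.78) = -207.249 mGal
Complete Bouguer anomaly = -207.249 + 5.85 = -201.399 mGal

-201.4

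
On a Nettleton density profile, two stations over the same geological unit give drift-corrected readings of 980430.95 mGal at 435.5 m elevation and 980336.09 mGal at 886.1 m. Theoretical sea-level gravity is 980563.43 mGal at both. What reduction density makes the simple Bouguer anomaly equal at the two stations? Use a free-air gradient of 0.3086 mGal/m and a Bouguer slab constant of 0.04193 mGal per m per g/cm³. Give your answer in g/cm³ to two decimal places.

Δg_obs = 980336.09 − 980430.95 = -94.86 mGal over Δh = 886.1 − 435.5 = 450.6 m
Equal Bouguer anomalies ⇒ Δg_obs + (0.3086 − 0.04193ρ)·Δh = 0
0.3086 − 0.04193ρ = −Δg_obs/Δh = 0.21052
ρ = (0.3086 − 0.21052) / 0.04193 = 2.34 g/cm³

2.34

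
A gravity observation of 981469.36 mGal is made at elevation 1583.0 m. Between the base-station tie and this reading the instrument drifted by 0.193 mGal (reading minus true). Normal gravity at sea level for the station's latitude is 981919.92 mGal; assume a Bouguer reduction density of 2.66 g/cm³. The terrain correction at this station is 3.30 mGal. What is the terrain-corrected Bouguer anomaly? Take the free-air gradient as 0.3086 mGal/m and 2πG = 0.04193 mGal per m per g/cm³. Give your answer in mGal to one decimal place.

Drift-corrected reading = 981469.36 − (0.193) = 981469.167 mGal
Free-air correction = 0.3086 × 1583.0 = 488.51 mGal
Free-air anomaly = 981469.167 − 981919.92 + (488.51) = 37.757 mGal
Bouguer slab correction = 0.04193 × 2.66 × 1583.0 = 176.56 mGal
Simple Bouguer anomaly = 37.757 − (176.56) = -138.803 mGal
Complete Bouguer anomaly = -138.803 + 3.30 = -135.503 mGal

-135.5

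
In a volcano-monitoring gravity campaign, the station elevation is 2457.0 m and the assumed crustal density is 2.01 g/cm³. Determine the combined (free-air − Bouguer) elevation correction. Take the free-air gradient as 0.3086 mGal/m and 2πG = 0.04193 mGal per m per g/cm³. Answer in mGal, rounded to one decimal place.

Combined gradient = 0.3086 − 0.04193 × 2.01 = 0.2243207 mGal/m
Combined elevation correction = 0.2243207 × 2457.0 = 551.2 mGal

551.2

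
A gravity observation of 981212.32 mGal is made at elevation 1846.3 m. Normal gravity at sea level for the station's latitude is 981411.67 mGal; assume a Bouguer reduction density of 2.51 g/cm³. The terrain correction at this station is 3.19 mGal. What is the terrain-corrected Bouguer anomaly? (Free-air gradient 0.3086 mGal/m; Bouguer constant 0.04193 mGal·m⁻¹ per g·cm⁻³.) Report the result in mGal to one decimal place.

179.3

Free-air correction = 0.3086 × 1846.3 = 569.77 mGal
Free-air anomaly = 981212.32 − 981411.67 + (569.77) = 370.42 mGal
Bouguer slab correction = 0.04193 × 2.51 × 1846.3 = 194.31 mGal
Simple Bouguer anomaly = 370.42 − (194.31) = 176.11 mGal
Complete Bouguer anomaly = 176.11 + 3.19 = 179.30 mGal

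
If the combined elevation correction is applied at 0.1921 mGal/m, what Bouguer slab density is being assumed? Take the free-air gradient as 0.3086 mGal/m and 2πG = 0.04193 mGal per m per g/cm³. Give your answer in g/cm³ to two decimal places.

2.78

0.1921 = 0.3086 − 0.04193 × ρ
ρ = (0.3086 − 0.1921) / 0.04193 = 2.78 g/cm³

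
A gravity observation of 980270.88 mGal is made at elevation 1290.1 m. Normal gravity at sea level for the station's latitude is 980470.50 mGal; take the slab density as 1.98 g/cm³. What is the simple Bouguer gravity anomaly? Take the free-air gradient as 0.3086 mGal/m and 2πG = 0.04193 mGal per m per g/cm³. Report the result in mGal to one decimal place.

Free-air correction = 0.3086 × 1290.1 = 398.12 mGal
Free-air anomaly = 980270.88 − 980470.50 + (398.12) = 198.50 mGal
Bouguer slab correction = 0.04193 × 1.98 × 1290.1 = 107.11 mGal
Simple Bouguer anomaly = 198.50 − (107.11) = 91.39 mGal

91.4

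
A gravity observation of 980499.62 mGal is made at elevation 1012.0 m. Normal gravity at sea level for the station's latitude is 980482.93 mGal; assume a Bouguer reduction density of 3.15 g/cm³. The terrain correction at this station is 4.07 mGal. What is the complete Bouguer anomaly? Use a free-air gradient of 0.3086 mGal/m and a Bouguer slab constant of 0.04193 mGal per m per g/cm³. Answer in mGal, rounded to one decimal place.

Free-air correction = 0.3086 × 1012.0 = 312.30 mGal
Free-air anomaly = 980499.62 − 980482.93 + (312.30) = 328.99 mGal
Bouguer slab correction = 0.04193 × 3.15 × 1012.0 = 133.66 mGal
Simple Bouguer anomaly = 328.99 − (133.66) = 195.33 mGal
Complete Bouguer anomaly = 195.33 + 4.07 = 199.40 mGal

199.4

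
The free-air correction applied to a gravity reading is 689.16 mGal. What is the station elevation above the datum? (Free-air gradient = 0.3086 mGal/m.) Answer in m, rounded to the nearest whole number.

h = 689.16 / 0.3086 = 2233.18 m

2233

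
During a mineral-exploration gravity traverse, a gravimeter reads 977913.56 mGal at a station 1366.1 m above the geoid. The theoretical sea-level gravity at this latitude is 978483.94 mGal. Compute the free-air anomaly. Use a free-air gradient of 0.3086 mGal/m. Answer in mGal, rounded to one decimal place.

Free-air correction = 0.3086 × 1366.1 = 421.58 mGal
Free-air anomaly = 977913.56 − 978483.94 + (421.58) = -148.80 mGal

-148.8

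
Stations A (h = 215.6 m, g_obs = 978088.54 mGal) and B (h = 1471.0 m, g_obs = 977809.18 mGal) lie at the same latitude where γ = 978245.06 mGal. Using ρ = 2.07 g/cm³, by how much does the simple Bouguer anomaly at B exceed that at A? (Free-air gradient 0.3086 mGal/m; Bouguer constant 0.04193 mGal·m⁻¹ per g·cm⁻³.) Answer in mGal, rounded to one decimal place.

Δg_SB(A) = 978088.54 − 978245.06 + 0.3086×215.6 − 0.04193×2.07×215.6 = -108.70 mGal
Δg_SB(B) = 977809.18 − 978245.06 + 0.3086×1471.0 − 0.04193×2.07×1471.0 = -109.60 mGal
Difference = -109.60 − (-108.70) = -0.90 mGal

-0.9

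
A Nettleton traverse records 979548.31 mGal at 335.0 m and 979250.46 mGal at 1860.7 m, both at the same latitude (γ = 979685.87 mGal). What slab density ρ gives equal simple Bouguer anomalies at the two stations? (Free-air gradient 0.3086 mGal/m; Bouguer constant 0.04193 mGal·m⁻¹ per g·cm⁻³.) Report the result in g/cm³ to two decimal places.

Δg_obs = 979250.46 − 979548.31 = -297.85 mGal over Δh = 1860.7 − 335.0 = 1525.7 m
Equal Bouguer anomalies ⇒ Δg_obs + (0.3086 − 0.04193ρ)·Δh = 0
0.3086 − 0.04193ρ = −Δg_obs/Δh = 0.19522
ρ = (0.3086 − 0.19522) / 0.04193 = 2.70 g/cm³

2.70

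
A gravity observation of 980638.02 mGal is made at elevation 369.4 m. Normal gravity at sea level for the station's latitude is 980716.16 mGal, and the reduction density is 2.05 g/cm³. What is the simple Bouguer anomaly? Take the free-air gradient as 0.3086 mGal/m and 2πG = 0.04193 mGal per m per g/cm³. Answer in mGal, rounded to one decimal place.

Free-air correction = 0.3086 × 369.4 = 114.00 mGal
Free-air anomaly = 980638.02 − 980716.16 + (114.00) = 35.86 mGal
Bouguer slab correction = 0.04193 × 2.05 × 369.4 = 31.75 mGal
Simple Bouguer anomaly = 35.86 − (31.75) = 4.11 mGal

4.1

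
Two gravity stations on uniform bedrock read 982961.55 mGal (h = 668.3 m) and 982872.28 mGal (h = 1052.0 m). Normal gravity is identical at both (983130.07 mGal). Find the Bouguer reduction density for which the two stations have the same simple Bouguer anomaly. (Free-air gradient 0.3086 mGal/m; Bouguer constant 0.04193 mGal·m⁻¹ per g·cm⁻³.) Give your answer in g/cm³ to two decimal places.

Δg_obs = 982872.28 − 982961.55 = -89.27 mGal over Δh = 1052.0 − 668.3 = 383.7 m
Equal Bouguer anomalies ⇒ Δg_obs + (0.3086 − 0.04193ρ)·Δh = 0
0.3086 − 0.04193ρ = −Δg_obs/Δh = 0.23266
ρ = (0.3086 − 0.23266) / 0.04193 = 1.81 g/cm³

1.81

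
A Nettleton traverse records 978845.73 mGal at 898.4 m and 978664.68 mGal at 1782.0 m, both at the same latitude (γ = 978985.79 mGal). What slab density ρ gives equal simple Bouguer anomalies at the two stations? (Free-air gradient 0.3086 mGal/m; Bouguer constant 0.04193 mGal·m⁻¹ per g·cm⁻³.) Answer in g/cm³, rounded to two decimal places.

Δg_obs = 978664.68 − 978845.73 = -181.05 mGal over Δh = 1782.0 − 898.4 = 883.6 m
Equal Bouguer anomalies ⇒ Δg_obs + (0.3086 − 0.04193ρ)·Δh = 0
0.3086 − 0.04193ρ = −Δg_obs/Δh = 0.20490
ρ = (0.3086 − 0.20490) / 0.04193 = 2.47 g/cm³

2.47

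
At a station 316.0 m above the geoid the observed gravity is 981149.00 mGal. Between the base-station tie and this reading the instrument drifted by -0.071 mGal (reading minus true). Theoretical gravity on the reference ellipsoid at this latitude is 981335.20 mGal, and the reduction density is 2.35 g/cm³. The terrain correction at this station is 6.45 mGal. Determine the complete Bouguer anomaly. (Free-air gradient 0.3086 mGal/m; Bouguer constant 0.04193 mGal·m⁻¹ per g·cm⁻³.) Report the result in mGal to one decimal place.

Drift-corrected reading = 981149.00 − (-0.071) = 981149.071 mGal
Free-air correction = 0.3086 × 316.0 = 97.52 mGal
Free-air anomaly = 981149.071 − 981335.20 + (97.52) = -88.609 mGal
Bouguer slab correction = 0.04193 × 2.35 × 316.0 = 31.14 mGal
Simple Bouguer anomaly = -88.609 − (31.14) = -119.749 mGal
Complete Bouguer anomaly = -119.749 + 6.45 = -113.299 mGal

-113.3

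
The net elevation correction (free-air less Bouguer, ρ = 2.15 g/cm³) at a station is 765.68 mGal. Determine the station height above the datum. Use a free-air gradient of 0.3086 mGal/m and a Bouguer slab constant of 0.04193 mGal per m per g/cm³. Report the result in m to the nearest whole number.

3505

Combined gradient = 0.3086 − 0.04193 × 2.15 = 0.2184505 mGal/m
h = 765.68 / 0.2184505 = 3505.05 m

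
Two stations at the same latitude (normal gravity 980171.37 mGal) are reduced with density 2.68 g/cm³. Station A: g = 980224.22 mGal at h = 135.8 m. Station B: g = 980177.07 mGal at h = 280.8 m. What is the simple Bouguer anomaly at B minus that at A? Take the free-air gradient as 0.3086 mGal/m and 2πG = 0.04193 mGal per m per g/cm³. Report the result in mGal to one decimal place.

-18.7

Δg_SB(A) = 980224.22 − 980171.37 + 0.3086×135.8 − 0.04193×2.68×135.8 = 79.50 mGal
Δg_SB(B) = 980177.07 − 980171.37 + 0.3086×280.8 − 0.04193×2.68×280.8 = 60.80 mGal
Difference = 60.80 − (79.50) = -18.70 mGal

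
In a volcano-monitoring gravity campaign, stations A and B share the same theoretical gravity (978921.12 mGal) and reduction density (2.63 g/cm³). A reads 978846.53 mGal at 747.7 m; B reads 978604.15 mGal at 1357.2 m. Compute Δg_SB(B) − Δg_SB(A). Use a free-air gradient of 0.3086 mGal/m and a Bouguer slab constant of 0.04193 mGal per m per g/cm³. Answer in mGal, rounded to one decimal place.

-121.5

Δg_SB(A) = 978846.53 − 978921.12 + 0.3086×747.7 − 0.04193×2.63×747.7 = 73.70 mGal
Δg_SB(B) = 978604.15 − 978921.12 + 0.3086×1357.2 − 0.04193×2.63×1357.2 = -47.80 mGal
Difference = -47.80 − (73.70) = -121.50 mGal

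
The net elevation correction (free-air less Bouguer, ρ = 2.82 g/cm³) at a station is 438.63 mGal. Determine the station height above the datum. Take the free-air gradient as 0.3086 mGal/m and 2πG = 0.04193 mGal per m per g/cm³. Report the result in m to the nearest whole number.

2304

Combined gradient = 0.3086 − 0.04193 × 2.82 = 0.1903574 mGal/m
h = 438.63 / 0.1903574 = 2304.24 m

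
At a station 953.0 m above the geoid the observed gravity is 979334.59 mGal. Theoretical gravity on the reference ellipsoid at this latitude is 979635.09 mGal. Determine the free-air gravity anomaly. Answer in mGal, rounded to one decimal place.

Free-air correction = 0.3086 × 953.0 = 294.10 mGal
Free-air anomaly = 979334.59 − 979635.09 + (294.10) = -6.40 mGal

-6.4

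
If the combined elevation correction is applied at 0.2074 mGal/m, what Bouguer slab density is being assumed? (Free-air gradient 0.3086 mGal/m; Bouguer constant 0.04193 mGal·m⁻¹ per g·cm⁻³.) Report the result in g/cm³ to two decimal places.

2.41

0.2074 = 0.3086 − 0.04193 × ρ
ρ = (0.3086 − 0.2074) / 0.04193 = 2.41 g/cm³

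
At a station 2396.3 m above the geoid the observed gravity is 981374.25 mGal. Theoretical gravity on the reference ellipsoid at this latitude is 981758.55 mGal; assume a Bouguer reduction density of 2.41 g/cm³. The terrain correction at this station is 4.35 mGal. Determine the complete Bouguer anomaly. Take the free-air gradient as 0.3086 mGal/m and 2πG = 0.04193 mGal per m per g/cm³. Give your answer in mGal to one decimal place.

Free-air correction = 0.3086 × 2396.3 = 739.50 mGal
Free-air anomaly = 981374.25 − 981758.55 + (739.50) = 355.20 mGal
Bouguer slab correction = 0.04193 × 2.41 × 2396.3 = 242.15 mGal
Simple Bouguer anomaly = 355.20 − (242.15) = 113.05 mGal
Complete Bouguer anomaly = 113.05 + 4.35 = 117.40 mGal

117.4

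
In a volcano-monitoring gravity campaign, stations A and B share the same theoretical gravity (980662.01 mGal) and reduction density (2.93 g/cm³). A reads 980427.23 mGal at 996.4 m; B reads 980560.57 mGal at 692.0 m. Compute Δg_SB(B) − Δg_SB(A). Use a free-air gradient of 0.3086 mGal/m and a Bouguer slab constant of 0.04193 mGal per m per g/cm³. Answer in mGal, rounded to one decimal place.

Δg_SB(A) = 980427.23 − 980662.01 + 0.3086×996.4 − 0.04193×2.93×996.4 = -49.70 mGal
Δg_SB(B) = 980560.57 − 980662.01 + 0.3086×692.0 − 0.04193×2.93×692.0 = 27.10 mGal
Difference = 27.10 − (-49.70) = 76.80 mGal

76.8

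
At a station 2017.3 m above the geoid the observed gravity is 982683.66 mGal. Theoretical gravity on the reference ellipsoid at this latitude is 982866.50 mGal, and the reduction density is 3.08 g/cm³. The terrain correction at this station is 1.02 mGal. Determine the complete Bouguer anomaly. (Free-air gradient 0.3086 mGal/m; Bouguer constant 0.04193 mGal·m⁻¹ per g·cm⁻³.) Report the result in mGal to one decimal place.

180.2

Free-air correction = 0.3086 × 2017.3 = 622.54 mGal
Free-air anomaly = 982683.66 − 982866.50 + (622.54) = 439.70 mGal
Bouguer slab correction = 0.04193 × 3.08 × 2017.3 = 260.52 mGal
Simple Bouguer anomaly = 439.70 − (260.52) = 179.18 mGal
Complete Bouguer anomaly = 179.18 + 1.02 = 180.20 mGal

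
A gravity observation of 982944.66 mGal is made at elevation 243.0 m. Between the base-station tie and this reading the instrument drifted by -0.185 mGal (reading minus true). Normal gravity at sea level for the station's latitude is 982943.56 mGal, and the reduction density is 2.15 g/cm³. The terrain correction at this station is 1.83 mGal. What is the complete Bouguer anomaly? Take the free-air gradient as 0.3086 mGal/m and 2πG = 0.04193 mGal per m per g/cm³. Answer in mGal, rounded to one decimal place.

Drift-corrected reading = 982944.66 − (-0.185) = 982944.845 mGal
Free-air correction = 0.3086 × 243.0 = 74.99 mGal
Free-air anomaly = 982944.845 − 982943.56 + (74.99) = 76.275 mGal
Bouguer slab correction = 0.04193 × 2.15 × 243.0 = 21.91 mGal
Simple Bouguer anomaly = 76.275 − (21.91) = 54.365 mGal
Complete Bouguer anomaly = 54.365 + 1.83 = 56.195 mGal

56.2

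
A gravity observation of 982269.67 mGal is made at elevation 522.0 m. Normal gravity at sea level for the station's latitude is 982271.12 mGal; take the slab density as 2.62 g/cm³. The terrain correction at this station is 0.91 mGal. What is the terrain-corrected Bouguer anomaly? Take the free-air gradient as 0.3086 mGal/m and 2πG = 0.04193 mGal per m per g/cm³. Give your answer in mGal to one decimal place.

Free-air correction = 0.3086 × 522.0 = 161.09 mGal
Free-air anomaly = 982269.67 − 982271.12 + (161.09) = 159.64 mGal
Bouguer slab correction = 0.04193 × 2.62 × 522.0 = 57.35 mGal
Simple Bouguer anomaly = 159.64 − (57.35) = 102.29 mGal
Complete Bouguer anomaly = 102.29 + 0.91 = 103.20 mGal

103.2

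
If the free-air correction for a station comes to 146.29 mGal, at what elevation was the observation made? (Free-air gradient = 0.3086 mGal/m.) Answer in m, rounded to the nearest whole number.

474

h = 146.29 / 0.3086 = 474.04 m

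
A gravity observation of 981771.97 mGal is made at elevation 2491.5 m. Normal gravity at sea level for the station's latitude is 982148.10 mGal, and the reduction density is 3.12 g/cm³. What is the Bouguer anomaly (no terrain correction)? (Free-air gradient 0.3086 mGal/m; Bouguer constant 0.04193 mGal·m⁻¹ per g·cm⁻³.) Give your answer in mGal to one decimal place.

Free-air correction = 0.3086 × 2491.5 = 768.88 mGal
Free-air anomaly = 981771.97 − 982148.10 + (768.88) = 392.75 mGal
Bouguer slab correction = 0.04193 × 3.12 × 2491.5 = 325.94 mGal
Simple Bouguer anomaly = 392.75 − (325.94) = 66.81 mGal

66.8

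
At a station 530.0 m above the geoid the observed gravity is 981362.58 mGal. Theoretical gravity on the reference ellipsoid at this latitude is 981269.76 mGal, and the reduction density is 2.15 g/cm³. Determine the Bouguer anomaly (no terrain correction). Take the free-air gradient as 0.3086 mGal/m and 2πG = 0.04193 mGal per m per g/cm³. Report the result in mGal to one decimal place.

Free-air correction = 0.3086 × 530.0 = 163.56 mGal
Free-air anomaly = 981362.58 − 981269.76 + (163.56) = 256.38 mGal
Bouguer slab correction = 0.04193 × 2.15 × 530.0 = 47.78 mGal
Simple Bouguer anomaly = 256.38 − (47.78) = 208.60 mGal

208.6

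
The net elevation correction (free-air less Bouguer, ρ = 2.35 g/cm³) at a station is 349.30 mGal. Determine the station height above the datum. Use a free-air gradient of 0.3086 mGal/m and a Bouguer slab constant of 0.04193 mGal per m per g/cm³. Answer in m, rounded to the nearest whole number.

Combined gradient = 0.3086 − 0.04193 × 2.35 = 0.2100645 mGal/m
h = 349.30 / 0.2100645 = 1662.82 m

1663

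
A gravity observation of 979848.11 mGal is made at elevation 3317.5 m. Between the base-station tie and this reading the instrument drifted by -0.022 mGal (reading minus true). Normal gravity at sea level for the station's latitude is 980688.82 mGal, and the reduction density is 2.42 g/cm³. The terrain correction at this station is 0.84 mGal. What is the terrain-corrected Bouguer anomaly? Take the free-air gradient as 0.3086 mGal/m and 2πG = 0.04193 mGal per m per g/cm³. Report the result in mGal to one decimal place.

-152.7

Drift-corrected reading = 979848.11 − (-0.022) = 979848.132 mGal
Free-air correction = 0.3086 × 3317.5 = 1023.78 mGal
Free-air anomaly = 979848.132 − 980688.82 + (1023.78) = 183.092 mGal
Bouguer slab correction = 0.04193 × 2.42 × 3317.5 = 336.63 mGal
Simple Bouguer anomaly = 183.092 − (336.63) = -153.538 mGal
Complete Bouguer anomaly = -153.538 + 0.84 = -152.698 mGal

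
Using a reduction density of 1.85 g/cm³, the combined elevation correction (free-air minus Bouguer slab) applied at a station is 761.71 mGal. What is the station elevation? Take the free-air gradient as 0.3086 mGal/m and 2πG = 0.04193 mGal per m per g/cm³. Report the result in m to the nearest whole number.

3297

Combined gradient = 0.3086 − 0.04193 × 1.85 = 0.2310295 mGal/m
h = 761.71 / 0.2310295 = 3297.02 m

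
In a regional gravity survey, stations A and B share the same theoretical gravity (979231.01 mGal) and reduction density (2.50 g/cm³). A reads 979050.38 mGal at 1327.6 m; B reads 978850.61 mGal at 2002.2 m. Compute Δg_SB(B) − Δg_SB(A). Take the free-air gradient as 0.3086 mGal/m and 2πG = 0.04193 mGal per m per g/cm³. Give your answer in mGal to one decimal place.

Δg_SB(A) = 979050.38 − 979231.01 + 0.3086×1327.6 − 0.04193×2.50×1327.6 = 89.90 mGal
Δg_SB(B) = 978850.61 − 979231.01 + 0.3086×2002.2 − 0.04193×2.50×2002.2 = 27.60 mGal
Difference = 27.60 − (89.90) = -62.30 mGal

-62.3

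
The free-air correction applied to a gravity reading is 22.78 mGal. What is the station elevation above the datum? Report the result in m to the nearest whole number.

74

h = 22.78 / 0.3086 = 73.82 m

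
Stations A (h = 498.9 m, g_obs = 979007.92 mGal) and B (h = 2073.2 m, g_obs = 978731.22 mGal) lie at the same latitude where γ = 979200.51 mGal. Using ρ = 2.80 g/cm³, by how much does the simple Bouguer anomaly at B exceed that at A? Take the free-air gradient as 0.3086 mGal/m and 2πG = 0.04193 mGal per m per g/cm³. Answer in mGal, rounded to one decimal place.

Δg_SB(A) = 979007.92 − 979200.51 + 0.3086×498.9 − 0.04193×2.80×498.9 = -97.20 mGal
Δg_SB(B) = 978731.22 − 979200.51 + 0.3086×2073.2 − 0.04193×2.80×2073.2 = -72.90 mGal
Difference = -72.90 − (-97.20) = 24.30 mGal

24.3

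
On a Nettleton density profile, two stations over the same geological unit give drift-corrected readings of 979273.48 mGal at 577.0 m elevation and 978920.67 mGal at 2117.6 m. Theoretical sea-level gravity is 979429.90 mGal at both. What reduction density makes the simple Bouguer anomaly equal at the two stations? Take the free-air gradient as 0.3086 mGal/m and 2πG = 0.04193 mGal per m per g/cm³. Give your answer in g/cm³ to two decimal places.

Δg_obs = 978920.67 − 979273.48 = -352.81 mGal over Δh = 2117.6 − 577.0 = 1540.6 m
Equal Bouguer anomalies ⇒ Δg_obs + (0.3086 − 0.04193ρ)·Δh = 0
0.3086 − 0.04193ρ = −Δg_obs/Δh = 0.22901
ρ = (0.3086 − 0.22901) / 0.04193 = 1.90 g/cm³

1.90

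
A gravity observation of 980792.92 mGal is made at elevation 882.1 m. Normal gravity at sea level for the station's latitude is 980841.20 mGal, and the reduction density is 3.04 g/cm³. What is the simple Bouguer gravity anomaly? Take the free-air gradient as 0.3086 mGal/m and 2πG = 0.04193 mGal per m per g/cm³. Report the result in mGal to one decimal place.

Free-air correction = 0.3086 × 882.1 = 272.22 mGal
Free-air anomaly = 980792.92 − 980841.20 + (272.22) = 223.94 mGal
Bouguer slab correction = 0.04193 × 3.04 × 882.1 = 112.44 mGal
Simple Bouguer anomaly = 223.94 − (112.44) = 111.50 mGal

111.5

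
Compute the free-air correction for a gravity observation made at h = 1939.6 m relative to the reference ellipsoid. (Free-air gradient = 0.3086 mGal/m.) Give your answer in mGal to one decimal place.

Free-air correction = 0.3086 × 1939.6 = 598.6 mGal

598.6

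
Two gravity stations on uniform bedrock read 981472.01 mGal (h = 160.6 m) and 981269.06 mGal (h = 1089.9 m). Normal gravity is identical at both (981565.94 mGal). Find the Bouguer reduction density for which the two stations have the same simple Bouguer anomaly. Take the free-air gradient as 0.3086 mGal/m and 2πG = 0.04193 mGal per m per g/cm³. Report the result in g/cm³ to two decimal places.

Δg_obs = 981269.06 − 981472.01 = -202.95 mGal over Δh = 1089.9 − 160.6 = 929.3 m
Equal Bouguer anomalies ⇒ Δg_obs + (0.3086 − 0.04193ρ)·Δh = 0
0.3086 − 0.04193ρ = −Δg_obs/Δh = 0.21839
ρ = (0.3086 − 0.21839) / 0.04193 = 2.15 g/cm³

2.15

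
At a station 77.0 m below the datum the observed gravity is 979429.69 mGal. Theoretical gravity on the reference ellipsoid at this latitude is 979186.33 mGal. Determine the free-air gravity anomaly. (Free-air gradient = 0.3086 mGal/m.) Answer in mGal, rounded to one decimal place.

Free-air correction = 0.3086 × -77.0 = -23.76 mGal
Free-air anomaly = 979429.69 − 979186.33 + (-23.76) = 219.60 mGal

219.6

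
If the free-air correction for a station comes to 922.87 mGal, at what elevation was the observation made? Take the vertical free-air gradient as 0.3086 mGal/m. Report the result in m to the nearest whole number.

2991

h = 922.87 / 0.3086 = 2990.51 m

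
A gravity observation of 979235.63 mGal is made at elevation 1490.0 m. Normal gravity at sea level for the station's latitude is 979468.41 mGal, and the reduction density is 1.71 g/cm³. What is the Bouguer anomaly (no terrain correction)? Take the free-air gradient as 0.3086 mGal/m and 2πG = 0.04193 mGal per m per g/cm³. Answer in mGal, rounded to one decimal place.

120.2

Free-air correction = 0.3086 × 1490.0 = 459.81 mGal
Free-air anomaly = 979235.63 − 979468.41 + (459.81) = 227.03 mGal
Bouguer slab correction = 0.04193 × 1.71 × 1490.0 = 106.83 mGal
Simple Bouguer anomaly = 227.03 − (106.83) = 120.20 mGal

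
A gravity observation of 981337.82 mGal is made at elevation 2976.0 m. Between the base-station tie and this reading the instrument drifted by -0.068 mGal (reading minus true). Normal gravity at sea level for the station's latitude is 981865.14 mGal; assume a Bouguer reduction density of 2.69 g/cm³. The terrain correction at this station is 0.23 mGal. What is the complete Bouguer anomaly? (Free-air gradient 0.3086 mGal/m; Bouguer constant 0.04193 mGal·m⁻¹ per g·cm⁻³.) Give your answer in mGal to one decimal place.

55.7

Drift-corrected reading = 981337.82 − (-0.068) = 981337.888 mGal
Free-air correction = 0.3086 × 2976.0 = 918.39 mGal
Free-air anomaly = 981337.888 − 981865.14 + (918.39) = 391.138 mGal
Bouguer slab correction = 0.04193 × 2.69 × 2976.0 = 335.67 mGal
Simple Bouguer anomaly = 391.138 − (335.67) = 55.468 mGal
Complete Bouguer anomaly = 55.468 + 0.23 = 55.698 mGal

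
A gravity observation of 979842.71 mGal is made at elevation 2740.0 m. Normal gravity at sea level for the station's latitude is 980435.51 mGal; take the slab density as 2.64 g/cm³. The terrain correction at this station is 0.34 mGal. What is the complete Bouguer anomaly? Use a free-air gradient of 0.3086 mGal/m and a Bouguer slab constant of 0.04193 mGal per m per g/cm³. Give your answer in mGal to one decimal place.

-50.2

Free-air correction = 0.3086 × 2740.0 = 845.56 mGal
Free-air anomaly = 979842.71 − 980435.51 + (845.56) = 252.76 mGal
Bouguer slab correction = 0.04193 × 2.64 × 2740.0 = 303.30 mGal
Simple Bouguer anomaly = 252.76 − (303.30) = -50.54 mGal
Complete Bouguer anomaly = -50.54 + 0.34 = -50.20 mGal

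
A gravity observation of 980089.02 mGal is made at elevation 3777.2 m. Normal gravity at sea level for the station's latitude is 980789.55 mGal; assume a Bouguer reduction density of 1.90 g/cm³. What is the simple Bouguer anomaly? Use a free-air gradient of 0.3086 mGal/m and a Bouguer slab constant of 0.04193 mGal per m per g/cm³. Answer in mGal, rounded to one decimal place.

Free-air correction = 0.3086 × 3777.2 = 1165.64 mGal
Free-air anomaly = 980089.02 − 980789.55 + (1165.64) = 465.11 mGal
Bouguer slab correction = 0.04193 × 1.90 × 3777.2 = 300.92 mGal
Simple Bouguer anomaly = 465.11 − (300.92) = 164.19 mGal

164.2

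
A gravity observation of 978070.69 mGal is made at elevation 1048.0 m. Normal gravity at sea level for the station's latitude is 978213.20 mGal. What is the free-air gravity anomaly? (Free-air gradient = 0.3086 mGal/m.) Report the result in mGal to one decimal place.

180.9

Free-air correction = 0.3086 × 1048.0 = 323.41 mGal
Free-air anomaly = 978070.69 − 978213.20 + (323.41) = 180.90 mGal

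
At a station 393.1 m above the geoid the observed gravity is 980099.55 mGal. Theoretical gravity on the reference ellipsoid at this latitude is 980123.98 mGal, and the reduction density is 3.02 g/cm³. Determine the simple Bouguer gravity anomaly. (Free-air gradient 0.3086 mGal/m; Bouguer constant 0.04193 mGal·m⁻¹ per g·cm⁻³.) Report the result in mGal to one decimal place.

Free-air correction = 0.3086 × 393.1 = 121.31 mGal
Free-air anomaly = 980099.55 − 980123.98 + (121.31) = 96.88 mGal
Bouguer slab correction = 0.04193 × 3.02 × 393.1 = 49.78 mGal
Simple Bouguer anomaly = 96.88 − (49.78) = 47.10 mGal

47.1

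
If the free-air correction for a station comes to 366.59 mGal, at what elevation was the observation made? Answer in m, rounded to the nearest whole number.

h = 366.59 / 0.3086 = 1187.91 m

1188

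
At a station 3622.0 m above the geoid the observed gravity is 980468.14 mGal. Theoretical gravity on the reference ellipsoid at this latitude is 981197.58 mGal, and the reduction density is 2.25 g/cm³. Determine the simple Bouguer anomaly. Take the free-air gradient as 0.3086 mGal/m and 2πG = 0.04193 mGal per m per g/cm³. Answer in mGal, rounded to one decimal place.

Free-air correction = 0.3086 × 3622.0 = 1117.75 mGal
Free-air anomaly = 980468.14 − 981197.58 + (1117.75) = 388.31 mGal
Bouguer slab correction = 0.04193 × 2.25 × 3622.0 = 341.71 mGal
Simple Bouguer anomaly = 388.31 − (341.71) = 46.60 mGal

46.6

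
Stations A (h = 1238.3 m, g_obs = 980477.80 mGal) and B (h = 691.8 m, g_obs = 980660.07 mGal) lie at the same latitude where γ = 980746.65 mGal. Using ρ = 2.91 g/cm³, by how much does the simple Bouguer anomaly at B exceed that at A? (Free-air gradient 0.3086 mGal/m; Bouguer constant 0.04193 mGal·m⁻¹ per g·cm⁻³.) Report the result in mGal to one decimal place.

80.3

Δg_SB(A) = 980477.80 − 980746.65 + 0.3086×1238.3 − 0.04193×2.91×1238.3 = -37.80 mGal
Δg_SB(B) = 980660.07 − 980746.65 + 0.3086×691.8 − 0.04193×2.91×691.8 = 42.50 mGal
Difference = 42.50 − (-37.80) = 80.30 mGal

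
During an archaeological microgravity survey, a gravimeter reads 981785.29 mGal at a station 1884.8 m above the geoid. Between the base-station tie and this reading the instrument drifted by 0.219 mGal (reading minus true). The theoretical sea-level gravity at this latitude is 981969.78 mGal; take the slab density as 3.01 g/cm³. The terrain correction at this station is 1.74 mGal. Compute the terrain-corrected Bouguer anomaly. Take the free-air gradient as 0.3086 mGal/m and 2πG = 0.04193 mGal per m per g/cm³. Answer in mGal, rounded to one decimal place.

Drift-corrected reading = 981785.29 − (0.219) = 981785.071 mGal
Free-air correction = 0.3086 × 1884.8 = 581.65 mGal
Free-air anomaly = 981785.071 − 981969.78 + (581.65) = 396.941 mGal
Bouguer slab correction = 0.04193 × 3.01 × 1884.8 = 237.88 mGal
Simple Bouguer anomaly = 396.941 − (237.88) = 159.061 mGal
Complete Bouguer anomaly = 159.061 + 1.74 = 160.801 mGal

160.8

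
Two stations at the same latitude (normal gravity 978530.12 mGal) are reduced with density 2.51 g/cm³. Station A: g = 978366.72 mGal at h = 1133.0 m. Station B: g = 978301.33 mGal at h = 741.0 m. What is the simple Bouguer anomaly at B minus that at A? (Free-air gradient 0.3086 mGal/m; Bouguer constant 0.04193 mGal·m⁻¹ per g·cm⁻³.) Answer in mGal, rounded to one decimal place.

Δg_SB(A) = 978366.72 − 978530.12 + 0.3086×1133.0 − 0.04193×2.51×1133.0 = 67.00 mGal
Δg_SB(B) = 978301.33 − 978530.12 + 0.3086×741.0 − 0.04193×2.51×741.0 = -78.10 mGal
Difference = -78.10 − (67.00) = -145.10 mGal

-145.1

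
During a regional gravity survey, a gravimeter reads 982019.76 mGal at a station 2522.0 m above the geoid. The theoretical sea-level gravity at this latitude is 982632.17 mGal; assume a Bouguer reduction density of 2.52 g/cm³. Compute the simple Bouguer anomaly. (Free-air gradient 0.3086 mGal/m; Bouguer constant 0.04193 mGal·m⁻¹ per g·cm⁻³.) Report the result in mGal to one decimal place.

-100.6

Free-air correction = 0.3086 × 2522.0 = 778.29 mGal
Free-air anomaly = 982019.76 − 982632.17 + (778.29) = 165.88 mGal
Bouguer slab correction = 0.04193 × 2.52 × 2522.0 = 266.48 mGal
Simple Bouguer anomaly = 165.88 − (266.48) = -100.60 mGal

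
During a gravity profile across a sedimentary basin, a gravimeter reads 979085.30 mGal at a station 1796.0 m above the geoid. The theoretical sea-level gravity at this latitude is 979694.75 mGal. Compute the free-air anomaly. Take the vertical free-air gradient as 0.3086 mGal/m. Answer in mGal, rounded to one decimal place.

Free-air correction = 0.3086 × 1796.0 = 554.25 mGal
Free-air anomaly = 979085.30 − 979694.75 + (554.25) = -55.20 mGal

-55.2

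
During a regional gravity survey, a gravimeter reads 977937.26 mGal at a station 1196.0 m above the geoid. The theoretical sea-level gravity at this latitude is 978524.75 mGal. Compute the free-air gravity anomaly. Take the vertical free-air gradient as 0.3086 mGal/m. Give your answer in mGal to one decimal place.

Free-air correction = 0.3086 × 1196.0 = 369.09 mGal
Free-air anomaly = 977937.26 − 978524.75 + (369.09) = -218.40 mGal

-218.4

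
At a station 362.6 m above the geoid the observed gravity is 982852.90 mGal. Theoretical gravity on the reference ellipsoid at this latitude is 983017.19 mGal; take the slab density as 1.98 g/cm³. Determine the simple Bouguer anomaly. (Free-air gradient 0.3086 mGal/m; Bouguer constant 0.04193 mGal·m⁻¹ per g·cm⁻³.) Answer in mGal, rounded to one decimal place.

-82.5

Free-air correction = 0.3086 × 362.6 = 111.90 mGal
Free-air anomaly = 982852.90 − 983017.19 + (111.90) = -52.39 mGal
Bouguer slab correction = 0.04193 × 1.98 × 362.6 = 30.10 mGal
Simple Bouguer anomaly = -52.39 − (30.10) = -82.49 mGal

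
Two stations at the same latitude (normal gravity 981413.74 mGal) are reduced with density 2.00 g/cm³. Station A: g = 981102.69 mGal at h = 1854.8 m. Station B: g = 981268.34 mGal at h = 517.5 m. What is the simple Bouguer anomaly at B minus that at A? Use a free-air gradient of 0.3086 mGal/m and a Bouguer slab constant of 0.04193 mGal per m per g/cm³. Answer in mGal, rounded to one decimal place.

-134.9

Δg_SB(A) = 981102.69 − 981413.74 + 0.3086×1854.8 − 0.04193×2.00×1854.8 = 105.80 mGal
Δg_SB(B) = 981268.34 − 981413.74 + 0.3086×517.5 − 0.04193×2.00×517.5 = -29.10 mGal
Difference = -29.10 − (105.80) = -134.90 mGal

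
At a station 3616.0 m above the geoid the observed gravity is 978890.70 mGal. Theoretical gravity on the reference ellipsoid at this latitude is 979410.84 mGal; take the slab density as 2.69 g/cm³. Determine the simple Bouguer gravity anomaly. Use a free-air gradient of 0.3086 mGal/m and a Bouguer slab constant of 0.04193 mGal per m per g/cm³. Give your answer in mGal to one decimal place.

Free-air correction = 0.3086 × 3616.0 = 1115.90 mGal
Free-air anomaly = 978890.70 − 979410.84 + (1115.90) = 595.76 mGal
Bouguer slab correction = 0.04193 × 2.69 × 3616.0 = 407.85 mGal
Simple Bouguer anomaly = 595.76 − (407.85) = 187.91 mGal

187.9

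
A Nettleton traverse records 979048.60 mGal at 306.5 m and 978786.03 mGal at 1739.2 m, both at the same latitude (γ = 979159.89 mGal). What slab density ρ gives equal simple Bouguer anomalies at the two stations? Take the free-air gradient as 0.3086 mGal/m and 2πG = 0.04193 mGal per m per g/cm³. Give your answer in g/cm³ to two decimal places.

2.99

Δg_obs = 978786.03 − 979048.60 = -262.57 mGal over Δh = 1739.2 − 306.5 = 1432.7 m
Equal Bouguer anomalies ⇒ Δg_obs + (0.3086 − 0.04193ρ)·Δh = 0
0.3086 − 0.04193ρ = −Δg_obs/Δh = 0.18327
ρ = (0.3086 − 0.18327) / 0.04193 = 2.99 g/cm³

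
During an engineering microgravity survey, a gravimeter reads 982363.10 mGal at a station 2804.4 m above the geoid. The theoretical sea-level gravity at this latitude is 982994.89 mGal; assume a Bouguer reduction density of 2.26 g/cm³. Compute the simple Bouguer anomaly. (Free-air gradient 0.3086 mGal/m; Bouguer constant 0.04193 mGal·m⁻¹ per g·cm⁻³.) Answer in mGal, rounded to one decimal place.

-32.1

Free-air correction = 0.3086 × 2804.4 = 865.44 mGal
Free-air anomaly = 982363.10 − 982994.89 + (865.44) = 233.65 mGal
Bouguer slab correction = 0.04193 × 2.26 × 2804.4 = 265.75 mGal
Simple Bouguer anomaly = 233.65 − (265.75) = -32.10 mGal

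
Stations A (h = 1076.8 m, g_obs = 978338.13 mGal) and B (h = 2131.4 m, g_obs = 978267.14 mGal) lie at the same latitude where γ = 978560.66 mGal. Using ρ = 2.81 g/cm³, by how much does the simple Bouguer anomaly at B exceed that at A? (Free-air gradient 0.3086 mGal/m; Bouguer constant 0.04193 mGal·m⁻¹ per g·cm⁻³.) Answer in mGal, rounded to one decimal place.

Δg_SB(A) = 978338.13 − 978560.66 + 0.3086×1076.8 − 0.04193×2.81×1076.8 = -17.10 mGal
Δg_SB(B) = 978267.14 − 978560.66 + 0.3086×2131.4 − 0.04193×2.81×2131.4 = 113.10 mGal
Difference = 113.10 − (-17.10) = 130.20 mGal

130.2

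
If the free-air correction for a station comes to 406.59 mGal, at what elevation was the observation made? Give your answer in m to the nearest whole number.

1318

h = 406.59 / 0.3086 = 1317.53 m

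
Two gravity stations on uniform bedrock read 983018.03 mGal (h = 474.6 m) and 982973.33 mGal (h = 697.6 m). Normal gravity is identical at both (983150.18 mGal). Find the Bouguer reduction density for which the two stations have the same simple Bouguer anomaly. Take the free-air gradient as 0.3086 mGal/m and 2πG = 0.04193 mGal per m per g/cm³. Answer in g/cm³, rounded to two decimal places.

Δg_obs = 982973.33 − 983018.03 = -44.70 mGal over Δh = 697.6 − 474.6 = 223.0 m
Equal Bouguer anomalies ⇒ Δg_obs + (0.3086 − 0.04193ρ)·Δh = 0
0.3086 − 0.04193ρ = −Δg_obs/Δh = 0.20045
ρ = (0.3086 − 0.20045) / 0.04193 = 2.58 g/cm³

2.58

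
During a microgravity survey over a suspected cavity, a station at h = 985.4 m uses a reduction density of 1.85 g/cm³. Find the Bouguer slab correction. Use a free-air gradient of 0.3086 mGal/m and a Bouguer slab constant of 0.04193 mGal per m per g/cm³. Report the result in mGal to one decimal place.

Bouguer slab correction = 0.04193 × 1.85 × 985.4 = 76.4 mGal

76.4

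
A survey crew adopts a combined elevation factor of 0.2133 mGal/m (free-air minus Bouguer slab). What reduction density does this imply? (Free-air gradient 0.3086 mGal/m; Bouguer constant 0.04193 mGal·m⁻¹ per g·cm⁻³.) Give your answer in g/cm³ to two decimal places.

0.2133 = 0.3086 − 0.04193 × ρ
ρ = (0.3086 − 0.2133) / 0.04193 = 2.27 g/cm³

2.27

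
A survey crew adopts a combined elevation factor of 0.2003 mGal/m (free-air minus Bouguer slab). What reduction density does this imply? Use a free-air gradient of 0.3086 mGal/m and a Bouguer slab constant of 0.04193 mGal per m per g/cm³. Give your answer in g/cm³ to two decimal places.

0.2003 = 0.3086 − 0.04193 × ρ
ρ = (0.3086 − 0.2003) / 0.04193 = 2.58 g/cm³

2.58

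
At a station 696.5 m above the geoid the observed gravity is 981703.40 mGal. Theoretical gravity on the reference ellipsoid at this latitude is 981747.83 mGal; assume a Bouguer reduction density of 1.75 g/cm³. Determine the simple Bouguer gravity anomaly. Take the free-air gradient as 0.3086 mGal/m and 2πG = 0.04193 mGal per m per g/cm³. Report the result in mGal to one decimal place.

119.4

Free-air correction = 0.3086 × 696.5 = 214.94 mGal
Free-air anomaly = 981703.40 − 981747.83 + (214.94) = 170.51 mGal
Bouguer slab correction = 0.04193 × 1.75 × 696.5 = 51.11 mGal
Simple Bouguer anomaly = 170.51 − (51.11) = 119.40 mGal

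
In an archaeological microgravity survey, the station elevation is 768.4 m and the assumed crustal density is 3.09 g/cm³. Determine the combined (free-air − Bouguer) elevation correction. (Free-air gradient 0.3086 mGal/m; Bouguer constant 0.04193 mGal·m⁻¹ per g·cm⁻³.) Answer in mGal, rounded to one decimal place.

137.6

Combined gradient = 0.3086 − 0.04193 × 3.09 = 0.1790363 mGal/m
Combined elevation correction = 0.1790363 × 768.4 = 137.6 mGal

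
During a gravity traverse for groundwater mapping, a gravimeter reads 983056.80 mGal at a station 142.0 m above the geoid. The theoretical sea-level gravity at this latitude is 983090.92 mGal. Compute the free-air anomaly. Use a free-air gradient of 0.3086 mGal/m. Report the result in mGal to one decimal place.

Free-air correction = 0.3086 × 142.0 = 43.82 mGal
Free-air anomaly = 983056.80 − 983090.92 + (43.82) = 9.70 mGal

9.7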